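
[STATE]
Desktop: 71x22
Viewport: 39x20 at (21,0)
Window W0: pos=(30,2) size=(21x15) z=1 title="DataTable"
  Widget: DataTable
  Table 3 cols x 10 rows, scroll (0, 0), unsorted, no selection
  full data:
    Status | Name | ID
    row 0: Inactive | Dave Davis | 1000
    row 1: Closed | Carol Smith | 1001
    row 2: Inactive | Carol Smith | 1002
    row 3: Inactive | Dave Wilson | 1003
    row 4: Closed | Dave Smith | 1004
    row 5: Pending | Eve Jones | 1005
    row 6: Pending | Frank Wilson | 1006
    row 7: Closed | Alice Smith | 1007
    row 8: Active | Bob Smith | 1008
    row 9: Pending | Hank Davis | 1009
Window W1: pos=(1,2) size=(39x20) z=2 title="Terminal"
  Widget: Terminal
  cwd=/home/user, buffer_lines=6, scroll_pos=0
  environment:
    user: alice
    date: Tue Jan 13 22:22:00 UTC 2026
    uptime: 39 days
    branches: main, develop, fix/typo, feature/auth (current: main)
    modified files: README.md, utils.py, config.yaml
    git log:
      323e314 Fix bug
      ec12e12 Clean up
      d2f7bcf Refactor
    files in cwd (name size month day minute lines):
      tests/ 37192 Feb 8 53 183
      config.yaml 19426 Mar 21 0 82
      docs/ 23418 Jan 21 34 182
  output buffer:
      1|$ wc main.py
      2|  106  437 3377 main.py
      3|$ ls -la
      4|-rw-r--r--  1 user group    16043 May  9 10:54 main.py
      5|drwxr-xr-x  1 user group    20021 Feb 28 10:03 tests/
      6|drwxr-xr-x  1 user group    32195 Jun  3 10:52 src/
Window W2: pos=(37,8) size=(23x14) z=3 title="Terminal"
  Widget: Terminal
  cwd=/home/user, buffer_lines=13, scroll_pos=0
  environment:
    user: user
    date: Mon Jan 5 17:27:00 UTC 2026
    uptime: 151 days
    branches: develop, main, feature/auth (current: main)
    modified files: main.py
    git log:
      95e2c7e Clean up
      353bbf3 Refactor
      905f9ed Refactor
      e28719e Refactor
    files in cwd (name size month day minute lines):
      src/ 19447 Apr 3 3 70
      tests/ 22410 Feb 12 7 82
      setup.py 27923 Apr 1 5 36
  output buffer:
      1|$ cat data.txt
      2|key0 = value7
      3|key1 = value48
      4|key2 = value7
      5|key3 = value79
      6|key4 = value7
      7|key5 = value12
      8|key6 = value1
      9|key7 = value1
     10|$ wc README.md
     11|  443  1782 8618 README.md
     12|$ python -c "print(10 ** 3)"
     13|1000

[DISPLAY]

                                       
                                       
━━━━━━━━━━━━━━━━━━┓━━━━━━━━━━┓         
                  ┃e         ┃         
──────────────────┨──────────┨         
                  ┃Name      ┃         
n.py              ┃──────────┃         
                  ┃Dave Davis┃         
group    16043 M┏━━━━━━━━━━━━━━━━━━━━━┓
group    20021 F┃ Terminal            ┃
group    32195 J┠─────────────────────┨
                ┃$ cat data.txt       ┃
                ┃key0 = value7        ┃
                ┃key1 = value48       ┃
                ┃key2 = value7        ┃
                ┃key3 = value79       ┃
                ┃key4 = value7        ┃
                ┃key5 = value12       ┃
                ┃key6 = value1        ┃
                ┃key7 = value1        ┃


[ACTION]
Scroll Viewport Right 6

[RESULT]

                                       
                                       
━━━━━━━━━━━━┓━━━━━━━━━━┓               
            ┃e         ┃               
────────────┨──────────┨               
            ┃Name      ┃               
            ┃──────────┃               
            ┃Dave Davis┃               
   16043 M┏━━━━━━━━━━━━━━━━━━━━━┓      
   20021 F┃ Terminal            ┃      
   32195 J┠─────────────────────┨      
          ┃$ cat data.txt       ┃      
          ┃key0 = value7        ┃      
          ┃key1 = value48       ┃      
          ┃key2 = value7        ┃      
          ┃key3 = value79       ┃      
          ┃key4 = value7        ┃      
          ┃key5 = value12       ┃      
          ┃key6 = value1        ┃      
          ┃key7 = value1        ┃      


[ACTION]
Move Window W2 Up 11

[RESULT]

          ┏━━━━━━━━━━━━━━━━━━━━━┓      
          ┃ Terminal            ┃      
━━━━━━━━━━┠─────────────────────┨      
          ┃$ cat data.txt       ┃      
──────────┃key0 = value7        ┃      
          ┃key1 = value48       ┃      
          ┃key2 = value7        ┃      
          ┃key3 = value79       ┃      
   16043 M┃key4 = value7        ┃      
   20021 F┃key5 = value12       ┃      
   32195 J┃key6 = value1        ┃      
          ┃key7 = value1        ┃      
          ┃$ wc README.md       ┃      
          ┗━━━━━━━━━━━━━━━━━━━━━┛      
            ┃Alice Smit┃               
            ┃Bob Smith ┃               
            ┃━━━━━━━━━━┛               
            ┃                          
            ┃                          
            ┃                          


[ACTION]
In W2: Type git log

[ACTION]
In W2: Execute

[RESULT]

          ┏━━━━━━━━━━━━━━━━━━━━━┓      
          ┃ Terminal            ┃      
━━━━━━━━━━┠─────────────────────┨      
          ┃$ wc README.md       ┃      
──────────┃  443  1782 8618 READ┃      
          ┃$ python -c "print(10┃      
          ┃1000                 ┃      
          ┃$ git log            ┃      
   16043 M┃95e2c7e Clean up     ┃      
   20021 F┃353bbf3 Refactor     ┃      
   32195 J┃905f9ed Refactor     ┃      
          ┃e28719e Refactor     ┃      
          ┃$ █                  ┃      
          ┗━━━━━━━━━━━━━━━━━━━━━┛      
            ┃Alice Smit┃               
            ┃Bob Smith ┃               
            ┃━━━━━━━━━━┛               
            ┃                          
            ┃                          
            ┃                          


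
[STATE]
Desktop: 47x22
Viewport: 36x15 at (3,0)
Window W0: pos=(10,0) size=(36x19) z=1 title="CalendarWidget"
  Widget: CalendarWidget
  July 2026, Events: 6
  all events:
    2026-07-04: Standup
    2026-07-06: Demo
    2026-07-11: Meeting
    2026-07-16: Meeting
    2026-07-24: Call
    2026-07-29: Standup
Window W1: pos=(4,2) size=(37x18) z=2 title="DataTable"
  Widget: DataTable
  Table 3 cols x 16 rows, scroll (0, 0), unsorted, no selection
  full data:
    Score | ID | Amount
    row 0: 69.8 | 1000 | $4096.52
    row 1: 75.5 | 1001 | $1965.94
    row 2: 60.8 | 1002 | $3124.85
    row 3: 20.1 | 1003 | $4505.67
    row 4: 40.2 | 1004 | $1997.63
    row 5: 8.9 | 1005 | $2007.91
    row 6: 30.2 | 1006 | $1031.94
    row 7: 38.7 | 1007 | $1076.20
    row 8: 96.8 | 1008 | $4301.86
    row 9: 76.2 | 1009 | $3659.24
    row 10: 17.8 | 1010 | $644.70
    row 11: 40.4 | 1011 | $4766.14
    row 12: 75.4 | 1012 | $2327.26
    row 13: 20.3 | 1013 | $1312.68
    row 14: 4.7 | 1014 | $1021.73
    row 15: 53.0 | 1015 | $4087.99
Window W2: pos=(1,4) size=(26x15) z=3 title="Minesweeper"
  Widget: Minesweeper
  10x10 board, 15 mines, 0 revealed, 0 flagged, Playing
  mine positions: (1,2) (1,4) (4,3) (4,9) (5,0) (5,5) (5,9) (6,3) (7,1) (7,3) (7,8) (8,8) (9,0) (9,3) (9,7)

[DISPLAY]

       ┏━━━━━━━━━━━━━━━━━━━━━━━━━━━━
       ┃ CalendarWidget             
 ┏━━━━━━━━━━━━━━━━━━━━━━━━━━━━━━━━━━
 ┃ DataTable                        
━━━━━━━━━━━━━━━━━━━━━━━┓────────────
Minesweeper            ┃            
───────────────────────┨            
■■■■■■■■■              ┃            
■■■■■■■■■              ┃            
■■■■■■■■■              ┃            
■■■■■■■■■              ┃            
■■■■■■■■■              ┃            
■■■■■■■■■              ┃            
■■■■■■■■■              ┃            
■■■■■■■■■              ┃            


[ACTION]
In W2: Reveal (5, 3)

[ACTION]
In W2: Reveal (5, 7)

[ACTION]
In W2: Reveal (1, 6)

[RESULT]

       ┏━━━━━━━━━━━━━━━━━━━━━━━━━━━━
       ┃ CalendarWidget             
 ┏━━━━━━━━━━━━━━━━━━━━━━━━━━━━━━━━━━
 ┃ DataTable                        
━━━━━━━━━━━━━━━━━━━━━━━┓────────────
Minesweeper            ┃            
───────────────────────┨            
■■■■1                  ┃            
■■■■1                  ┃            
■■■11                  ┃            
■■■1   11              ┃            
■■■211 2■              ┃            
■■2■■1 2■              ┃            
■■■■■112■              ┃            
■■■■■■■■■              ┃            


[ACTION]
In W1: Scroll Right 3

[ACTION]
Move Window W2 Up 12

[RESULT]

━━━━━━━━━━━━━━━━━━━━━━━┓━━━━━━━━━━━━
Minesweeper            ┃            
───────────────────────┨━━━━━━━━━━━━
■■■■1                  ┃            
■■■■1                  ┃────────────
■■■11                  ┃            
■■■1   11              ┃            
■■■211 2■              ┃            
■■2■■1 2■              ┃            
■■■■■112■              ┃            
■■■■■■■■■              ┃            
■■■■■■■■■              ┃            
■■■■■■■■■              ┃            
                       ┃            
━━━━━━━━━━━━━━━━━━━━━━━┛            


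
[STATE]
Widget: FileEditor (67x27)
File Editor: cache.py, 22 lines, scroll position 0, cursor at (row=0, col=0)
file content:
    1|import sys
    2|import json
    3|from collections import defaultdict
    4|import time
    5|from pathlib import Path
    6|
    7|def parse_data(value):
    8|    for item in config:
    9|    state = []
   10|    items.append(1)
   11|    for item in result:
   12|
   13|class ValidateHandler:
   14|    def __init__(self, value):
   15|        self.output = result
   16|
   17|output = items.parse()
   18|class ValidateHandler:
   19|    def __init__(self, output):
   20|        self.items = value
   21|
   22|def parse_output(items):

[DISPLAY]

█mport sys                                                        ▲
import json                                                       █
from collections import defaultdict                               ░
import time                                                       ░
from pathlib import Path                                          ░
                                                                  ░
def parse_data(value):                                            ░
    for item in config:                                           ░
    state = []                                                    ░
    items.append(1)                                               ░
    for item in result:                                           ░
                                                                  ░
class ValidateHandler:                                            ░
    def __init__(self, value):                                    ░
        self.output = result                                      ░
                                                                  ░
output = items.parse()                                            ░
class ValidateHandler:                                            ░
    def __init__(self, output):                                   ░
        self.items = value                                        ░
                                                                  ░
def parse_output(items):                                          ░
                                                                  ░
                                                                  ░
                                                                  ░
                                                                  ░
                                                                  ▼


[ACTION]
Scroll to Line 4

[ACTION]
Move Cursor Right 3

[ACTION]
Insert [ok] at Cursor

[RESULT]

impok█rt sys                                                      ▲
import json                                                       █
from collections import defaultdict                               ░
import time                                                       ░
from pathlib import Path                                          ░
                                                                  ░
def parse_data(value):                                            ░
    for item in config:                                           ░
    state = []                                                    ░
    items.append(1)                                               ░
    for item in result:                                           ░
                                                                  ░
class ValidateHandler:                                            ░
    def __init__(self, value):                                    ░
        self.output = result                                      ░
                                                                  ░
output = items.parse()                                            ░
class ValidateHandler:                                            ░
    def __init__(self, output):                                   ░
        self.items = value                                        ░
                                                                  ░
def parse_output(items):                                          ░
                                                                  ░
                                                                  ░
                                                                  ░
                                                                  ░
                                                                  ▼


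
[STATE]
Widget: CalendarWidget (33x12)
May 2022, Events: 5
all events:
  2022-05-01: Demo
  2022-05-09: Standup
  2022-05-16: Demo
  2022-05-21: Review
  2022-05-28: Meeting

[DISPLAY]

             May 2022            
Mo Tu We Th Fr Sa Su             
                   1*            
 2  3  4  5  6  7  8             
 9* 10 11 12 13 14 15            
16* 17 18 19 20 21* 22           
23 24 25 26 27 28* 29            
30 31                            
                                 
                                 
                                 
                                 


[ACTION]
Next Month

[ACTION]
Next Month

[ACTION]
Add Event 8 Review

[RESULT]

            July 2022            
Mo Tu We Th Fr Sa Su             
             1  2  3             
 4  5  6  7  8*  9 10            
11 12 13 14 15 16 17             
18 19 20 21 22 23 24             
25 26 27 28 29 30 31             
                                 
                                 
                                 
                                 
                                 


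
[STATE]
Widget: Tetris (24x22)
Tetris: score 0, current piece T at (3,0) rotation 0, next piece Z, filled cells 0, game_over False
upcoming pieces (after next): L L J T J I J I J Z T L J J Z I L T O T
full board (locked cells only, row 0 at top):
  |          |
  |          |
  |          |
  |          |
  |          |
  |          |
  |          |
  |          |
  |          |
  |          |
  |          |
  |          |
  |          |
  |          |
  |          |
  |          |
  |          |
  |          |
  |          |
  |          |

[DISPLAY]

    ▒     │Next:        
   ▒▒▒    │▓▓           
          │ ▓▓          
          │             
          │             
          │             
          │Score:       
          │0            
          │             
          │             
          │             
          │             
          │             
          │             
          │             
          │             
          │             
          │             
          │             
          │             
          │             
          │             


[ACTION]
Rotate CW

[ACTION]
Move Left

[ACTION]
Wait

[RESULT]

          │Next:        
  ▒       │▓▓           
  ▒▒      │ ▓▓          
  ▒       │             
          │             
          │             
          │Score:       
          │0            
          │             
          │             
          │             
          │             
          │             
          │             
          │             
          │             
          │             
          │             
          │             
          │             
          │             
          │             


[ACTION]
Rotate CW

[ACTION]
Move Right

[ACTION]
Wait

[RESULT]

          │Next:        
          │▓▓           
   ▒▒▒    │ ▓▓          
    ▒     │             
          │             
          │             
          │Score:       
          │0            
          │             
          │             
          │             
          │             
          │             
          │             
          │             
          │             
          │             
          │             
          │             
          │             
          │             
          │             


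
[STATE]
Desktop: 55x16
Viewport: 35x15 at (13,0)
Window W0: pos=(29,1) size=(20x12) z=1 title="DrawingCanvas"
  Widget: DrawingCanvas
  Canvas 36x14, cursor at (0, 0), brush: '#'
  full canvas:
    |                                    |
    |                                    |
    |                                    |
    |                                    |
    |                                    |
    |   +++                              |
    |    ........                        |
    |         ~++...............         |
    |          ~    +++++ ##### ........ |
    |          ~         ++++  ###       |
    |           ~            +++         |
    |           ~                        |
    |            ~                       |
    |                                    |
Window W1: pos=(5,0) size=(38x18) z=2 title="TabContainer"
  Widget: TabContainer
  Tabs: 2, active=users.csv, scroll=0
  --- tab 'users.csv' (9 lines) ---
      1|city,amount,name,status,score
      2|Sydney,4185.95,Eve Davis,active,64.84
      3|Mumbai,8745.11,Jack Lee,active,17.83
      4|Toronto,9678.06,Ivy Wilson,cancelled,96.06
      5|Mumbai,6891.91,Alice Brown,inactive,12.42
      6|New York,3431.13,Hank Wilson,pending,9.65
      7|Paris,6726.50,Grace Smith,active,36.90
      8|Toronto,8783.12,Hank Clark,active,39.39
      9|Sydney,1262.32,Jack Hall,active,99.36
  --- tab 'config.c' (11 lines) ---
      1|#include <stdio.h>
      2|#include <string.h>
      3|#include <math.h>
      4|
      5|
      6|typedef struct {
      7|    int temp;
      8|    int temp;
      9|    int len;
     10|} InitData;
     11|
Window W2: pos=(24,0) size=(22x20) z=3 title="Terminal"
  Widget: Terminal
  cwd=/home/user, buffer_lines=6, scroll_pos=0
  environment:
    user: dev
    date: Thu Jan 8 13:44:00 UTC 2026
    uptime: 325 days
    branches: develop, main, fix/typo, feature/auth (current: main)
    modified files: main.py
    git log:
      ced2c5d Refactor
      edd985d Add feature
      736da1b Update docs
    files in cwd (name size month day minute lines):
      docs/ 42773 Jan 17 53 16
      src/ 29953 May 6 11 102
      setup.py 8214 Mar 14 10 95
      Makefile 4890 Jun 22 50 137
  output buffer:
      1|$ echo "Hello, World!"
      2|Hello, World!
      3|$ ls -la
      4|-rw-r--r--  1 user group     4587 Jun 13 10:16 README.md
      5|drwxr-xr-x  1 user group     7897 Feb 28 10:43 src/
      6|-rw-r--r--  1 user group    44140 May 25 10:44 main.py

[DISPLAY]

━━━━━━━━━━━┏━━━━━━━━━━━━━━━━━━━━┓  
tainer     ┃ Terminal           ┃━━
───────────┠────────────────────┨  
csv]│ confi┃$ echo "Hello, World┃──
───────────┃Hello, World!       ┃  
ount,name,s┃$ ls -la            ┃  
4185.95,Eve┃-rw-r--r--  1 user g┃  
8745.11,Jac┃drwxr-xr-x  1 user g┃  
,9678.06,Iv┃-rw-r--r--  1 user g┃  
6891.91,Ali┃$ █                 ┃  
k,3431.13,H┃                    ┃  
726.50,Grac┃                    ┃..
,8783.12,Ha┃                    ┃━━
1262.32,Jac┃                    ┃  
           ┃                    ┃  


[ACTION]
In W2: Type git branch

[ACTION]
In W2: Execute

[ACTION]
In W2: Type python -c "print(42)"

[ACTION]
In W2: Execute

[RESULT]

━━━━━━━━━━━┏━━━━━━━━━━━━━━━━━━━━┓  
tainer     ┃ Terminal           ┃━━
───────────┠────────────────────┨  
csv]│ confi┃$ echo "Hello, World┃──
───────────┃Hello, World!       ┃  
ount,name,s┃$ ls -la            ┃  
4185.95,Eve┃-rw-r--r--  1 user g┃  
8745.11,Jac┃drwxr-xr-x  1 user g┃  
,9678.06,Iv┃-rw-r--r--  1 user g┃  
6891.91,Ali┃$ git branch        ┃  
k,3431.13,H┃  develop           ┃  
726.50,Grac┃* main              ┃..
,8783.12,Ha┃  fix/typo          ┃━━
1262.32,Jac┃  feature/auth      ┃  
           ┃$ python -c "print(4┃  


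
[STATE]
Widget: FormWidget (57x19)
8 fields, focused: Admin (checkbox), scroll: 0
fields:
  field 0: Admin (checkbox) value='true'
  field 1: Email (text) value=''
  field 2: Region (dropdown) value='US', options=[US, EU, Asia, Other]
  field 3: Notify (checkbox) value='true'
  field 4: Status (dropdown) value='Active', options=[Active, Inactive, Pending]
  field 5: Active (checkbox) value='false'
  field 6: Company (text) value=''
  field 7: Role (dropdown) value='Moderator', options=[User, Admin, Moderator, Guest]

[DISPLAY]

> Admin:      [x]                                        
  Email:      [                                         ]
  Region:     [US                                      ▼]
  Notify:     [x]                                        
  Status:     [Active                                  ▼]
  Active:     [ ]                                        
  Company:    [                                         ]
  Role:       [Moderator                               ▼]
                                                         
                                                         
                                                         
                                                         
                                                         
                                                         
                                                         
                                                         
                                                         
                                                         
                                                         


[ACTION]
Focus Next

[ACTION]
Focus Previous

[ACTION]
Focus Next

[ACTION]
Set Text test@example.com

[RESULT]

  Admin:      [x]                                        
> Email:      [test@example.com                         ]
  Region:     [US                                      ▼]
  Notify:     [x]                                        
  Status:     [Active                                  ▼]
  Active:     [ ]                                        
  Company:    [                                         ]
  Role:       [Moderator                               ▼]
                                                         
                                                         
                                                         
                                                         
                                                         
                                                         
                                                         
                                                         
                                                         
                                                         
                                                         


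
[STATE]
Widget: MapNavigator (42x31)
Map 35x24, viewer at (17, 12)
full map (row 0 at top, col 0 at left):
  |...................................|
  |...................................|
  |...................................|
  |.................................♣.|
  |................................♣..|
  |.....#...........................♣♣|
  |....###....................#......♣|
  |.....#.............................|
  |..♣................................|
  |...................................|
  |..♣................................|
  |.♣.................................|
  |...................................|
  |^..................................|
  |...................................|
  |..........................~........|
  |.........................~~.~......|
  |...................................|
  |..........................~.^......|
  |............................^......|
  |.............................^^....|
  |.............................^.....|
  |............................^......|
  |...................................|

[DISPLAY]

                                          
                                          
                                          
    ...................................   
    ...................................   
    ...................................   
    .................................♣.   
    ................................♣..   
    .....#...........................♣♣   
    ....###....................#......♣   
    .....#.............................   
    ..♣................................   
    ...................................   
    ..♣................................   
    .♣.................................   
    .................@.................   
    ^..................................   
    ...................................   
    ..........................~........   
    .........................~~.~......   
    ...................................   
    ..........................~.^......   
    ............................^......   
    .............................^^....   
    .............................^.....   
    ............................^......   
    ...................................   
                                          
                                          
                                          
                                          


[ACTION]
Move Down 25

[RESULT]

    ..♣................................   
    ...................................   
    ..♣................................   
    .♣.................................   
    ...................................   
    ^..................................   
    ...................................   
    ..........................~........   
    .........................~~.~......   
    ...................................   
    ..........................~.^......   
    ............................^......   
    .............................^^....   
    .............................^.....   
    ............................^......   
    .................@.................   
                                          
                                          
                                          
                                          
                                          
                                          
                                          
                                          
                                          
                                          
                                          
                                          
                                          
                                          
                                          


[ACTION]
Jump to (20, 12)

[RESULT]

                                          
                                          
                                          
 ...................................      
 ...................................      
 ...................................      
 .................................♣.      
 ................................♣..      
 .....#...........................♣♣      
 ....###....................#......♣      
 .....#.............................      
 ..♣................................      
 ...................................      
 ..♣................................      
 .♣.................................      
 ....................@..............      
 ^..................................      
 ...................................      
 ..........................~........      
 .........................~~.~......      
 ...................................      
 ..........................~.^......      
 ............................^......      
 .............................^^....      
 .............................^.....      
 ............................^......      
 ...................................      
                                          
                                          
                                          
                                          


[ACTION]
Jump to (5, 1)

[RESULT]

                                          
                                          
                                          
                                          
                                          
                                          
                                          
                                          
                                          
                                          
                                          
                                          
                                          
                                          
                ..........................
                .....@....................
                ..........................
                ..........................
                ..........................
                .....#....................
                ....###...................
                .....#....................
                ..♣.......................
                ..........................
                ..♣.......................
                .♣........................
                ..........................
                ^.........................
                ..........................
                ..........................
                .........................~


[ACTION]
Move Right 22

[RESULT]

                                          
                                          
                                          
                                          
                                          
                                          
                                          
                                          
                                          
                                          
                                          
                                          
                                          
                                          
.............................             
.....................@.......             
.............................             
...........................♣.             
..........................♣..             
...........................♣♣             
#....................#......♣             
.............................             
.............................             
.............................             
.............................             
.............................             
.............................             
.............................             
.............................             
....................~........             
...................~~.~......             


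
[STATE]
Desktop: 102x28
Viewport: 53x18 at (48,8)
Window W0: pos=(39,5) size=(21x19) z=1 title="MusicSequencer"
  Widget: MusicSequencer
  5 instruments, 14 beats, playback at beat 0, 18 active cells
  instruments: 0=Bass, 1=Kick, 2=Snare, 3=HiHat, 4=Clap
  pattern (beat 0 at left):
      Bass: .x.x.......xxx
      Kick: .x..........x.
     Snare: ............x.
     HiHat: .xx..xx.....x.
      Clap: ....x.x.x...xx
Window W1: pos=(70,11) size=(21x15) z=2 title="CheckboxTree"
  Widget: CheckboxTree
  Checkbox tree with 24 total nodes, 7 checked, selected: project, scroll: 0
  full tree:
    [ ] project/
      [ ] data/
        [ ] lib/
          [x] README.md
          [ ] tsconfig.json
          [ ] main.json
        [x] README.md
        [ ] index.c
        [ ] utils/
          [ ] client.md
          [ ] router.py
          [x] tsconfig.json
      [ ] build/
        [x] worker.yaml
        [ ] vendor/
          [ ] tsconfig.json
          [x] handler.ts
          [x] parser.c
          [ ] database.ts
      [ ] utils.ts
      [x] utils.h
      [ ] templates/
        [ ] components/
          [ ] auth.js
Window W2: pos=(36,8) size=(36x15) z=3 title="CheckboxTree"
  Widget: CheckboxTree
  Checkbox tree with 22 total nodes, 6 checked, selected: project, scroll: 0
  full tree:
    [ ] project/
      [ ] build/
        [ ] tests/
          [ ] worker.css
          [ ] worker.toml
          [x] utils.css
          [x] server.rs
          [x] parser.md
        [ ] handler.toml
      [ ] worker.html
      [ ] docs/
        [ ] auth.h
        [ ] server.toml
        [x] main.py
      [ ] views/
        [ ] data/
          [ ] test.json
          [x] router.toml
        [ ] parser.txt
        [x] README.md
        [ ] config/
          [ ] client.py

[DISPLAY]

━━━━━━━━━━━━━━━━━━━━━━━┓                             
ee                     ┃                             
───────────────────────┨                             
t/                     ┃━━━━━━━━━━━━━━━━━━┓          
d/                     ┃CheckboxTree      ┃          
sts/                   ┃──────────────────┨          
worker.css             ┃[-] project/      ┃          
worker.toml            ┃  [-] data/       ┃          
utils.css              ┃    [-] lib/      ┃          
server.rs              ┃      [x] README.m┃          
parser.md              ┃      [ ] tsconfig┃          
ndler.toml             ┃      [ ] main.jso┃          
er.html                ┃    [x] README.md ┃          
/                      ┃    [ ] index.c   ┃          
━━━━━━━━━━━━━━━━━━━━━━━┛    [-] utils/    ┃          
━━━━━━━━━━━┛          ┃       [ ] client.m┃          
                      ┃       [ ] router.p┃          
                      ┗━━━━━━━━━━━━━━━━━━━┛          


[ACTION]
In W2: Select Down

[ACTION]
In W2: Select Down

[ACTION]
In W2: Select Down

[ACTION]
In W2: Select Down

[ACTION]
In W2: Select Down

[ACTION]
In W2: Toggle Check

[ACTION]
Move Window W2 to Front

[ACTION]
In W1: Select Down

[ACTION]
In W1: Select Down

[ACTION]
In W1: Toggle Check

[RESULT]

━━━━━━━━━━━━━━━━━━━━━━━┓                             
ee                     ┃                             
───────────────────────┨                             
t/                     ┃━━━━━━━━━━━━━━━━━━┓          
d/                     ┃CheckboxTree      ┃          
sts/                   ┃──────────────────┨          
worker.css             ┃[-] project/      ┃          
worker.toml            ┃  [-] data/       ┃          
utils.css              ┃    [x] lib/      ┃          
server.rs              ┃      [x] README.m┃          
parser.md              ┃      [x] tsconfig┃          
ndler.toml             ┃      [x] main.jso┃          
er.html                ┃    [x] README.md ┃          
/                      ┃    [ ] index.c   ┃          
━━━━━━━━━━━━━━━━━━━━━━━┛    [-] utils/    ┃          
━━━━━━━━━━━┛          ┃       [ ] client.m┃          
                      ┃       [ ] router.p┃          
                      ┗━━━━━━━━━━━━━━━━━━━┛          


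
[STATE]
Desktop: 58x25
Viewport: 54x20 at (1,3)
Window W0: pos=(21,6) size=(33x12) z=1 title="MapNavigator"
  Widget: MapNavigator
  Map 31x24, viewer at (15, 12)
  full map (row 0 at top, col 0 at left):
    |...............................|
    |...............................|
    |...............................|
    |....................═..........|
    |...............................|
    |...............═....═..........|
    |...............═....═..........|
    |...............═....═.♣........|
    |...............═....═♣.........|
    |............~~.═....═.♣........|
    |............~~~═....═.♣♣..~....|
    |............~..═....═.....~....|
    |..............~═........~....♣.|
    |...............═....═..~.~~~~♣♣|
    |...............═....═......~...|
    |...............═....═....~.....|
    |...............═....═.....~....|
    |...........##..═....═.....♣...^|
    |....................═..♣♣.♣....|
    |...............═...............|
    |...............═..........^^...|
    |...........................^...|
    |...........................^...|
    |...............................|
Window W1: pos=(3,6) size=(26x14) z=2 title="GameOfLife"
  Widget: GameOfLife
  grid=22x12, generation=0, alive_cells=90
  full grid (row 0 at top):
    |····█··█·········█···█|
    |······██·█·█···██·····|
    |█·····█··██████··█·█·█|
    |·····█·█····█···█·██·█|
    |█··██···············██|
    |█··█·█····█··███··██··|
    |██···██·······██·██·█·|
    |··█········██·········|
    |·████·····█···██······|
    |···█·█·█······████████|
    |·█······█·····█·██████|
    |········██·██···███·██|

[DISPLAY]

                                                      
                                                      
                                                      
  ┏━━━━━━━━━━━━━━━━━━━━━━━━┓━━━━━━━━━━━━━━━━━━━━━━━━┓ 
  ┃ GameOfLife             ┃igator                  ┃ 
  ┠────────────────────────┨────────────────────────┨ 
  ┃Gen: 0                  ┃........═....═♣.........┃ 
  ┃······██·█·█···██·····  ┃.....~~.═....═.♣........┃ 
  ┃█·····█··██████··█·█·█  ┃.....~~~═....═.♣♣..~....┃ 
  ┃·····█·█····█···█·██·█  ┃.....~..═....═.....~....┃ 
  ┃█··██···············██  ┃.......~@........~....♣.┃ 
  ┃█··█·█····█··███··██··  ┃........═....═..~.~~~~♣♣┃ 
  ┃██···██·······██·██·█·  ┃........═....═......~...┃ 
  ┃··█········██·········  ┃........═....═....~.....┃ 
  ┃·████·····█···██······  ┃━━━━━━━━━━━━━━━━━━━━━━━━┛ 
  ┃···█·█·█······████████  ┃                          
  ┗━━━━━━━━━━━━━━━━━━━━━━━━┛                          
                                                      
                                                      
                                                      


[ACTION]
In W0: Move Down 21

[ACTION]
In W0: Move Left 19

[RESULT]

                                                      
                                                      
                                                      
  ┏━━━━━━━━━━━━━━━━━━━━━━━━┓━━━━━━━━━━━━━━━━━━━━━━━━┓ 
  ┃ GameOfLife             ┃igator                  ┃ 
  ┠────────────────────────┨────────────────────────┨ 
  ┃Gen: 0                  ┃        ...............═┃ 
  ┃······██·█·█···██·····  ┃        ...............═┃ 
  ┃█·····█··██████··█·█·█  ┃        ................┃ 
  ┃·····█·█····█···█·██·█  ┃        ................┃ 
  ┃█··██···············██  ┃        @...............┃ 
  ┃█··█·█····█··███··██··  ┃                        ┃ 
  ┃██···██·······██·██·█·  ┃                        ┃ 
  ┃··█········██·········  ┃                        ┃ 
  ┃·████·····█···██······  ┃━━━━━━━━━━━━━━━━━━━━━━━━┛ 
  ┃···█·█·█······████████  ┃                          
  ┗━━━━━━━━━━━━━━━━━━━━━━━━┛                          
                                                      
                                                      
                                                      


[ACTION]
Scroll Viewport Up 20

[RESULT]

                                                      
                                                      
                                                      
                                                      
                                                      
                                                      
  ┏━━━━━━━━━━━━━━━━━━━━━━━━┓━━━━━━━━━━━━━━━━━━━━━━━━┓ 
  ┃ GameOfLife             ┃igator                  ┃ 
  ┠────────────────────────┨────────────────────────┨ 
  ┃Gen: 0                  ┃        ...............═┃ 
  ┃······██·█·█···██·····  ┃        ...............═┃ 
  ┃█·····█··██████··█·█·█  ┃        ................┃ 
  ┃·····█·█····█···█·██·█  ┃        ................┃ 
  ┃█··██···············██  ┃        @...............┃ 
  ┃█··█·█····█··███··██··  ┃                        ┃ 
  ┃██···██·······██·██·█·  ┃                        ┃ 
  ┃··█········██·········  ┃                        ┃ 
  ┃·████·····█···██······  ┃━━━━━━━━━━━━━━━━━━━━━━━━┛ 
  ┃···█·█·█······████████  ┃                          
  ┗━━━━━━━━━━━━━━━━━━━━━━━━┛                          
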